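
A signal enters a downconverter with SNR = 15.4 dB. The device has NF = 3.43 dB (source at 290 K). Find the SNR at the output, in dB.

11.97 dB

By definition F = SNR_in/SNR_out, so in dB: SNR_out = SNR_in − NF
SNR_out = 15.4 − 3.43 = 11.97 dB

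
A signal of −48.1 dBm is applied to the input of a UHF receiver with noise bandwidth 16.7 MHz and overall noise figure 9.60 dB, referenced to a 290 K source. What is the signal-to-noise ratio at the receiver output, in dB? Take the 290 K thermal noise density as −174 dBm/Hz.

Noise floor: N = −174 + 10 log₁₀(B) + NF
10 log₁₀(1.67×10⁷) = 72.23 dB
N = −174 + 72.23 + 9.60 = −92.17 dBm
SNR = P_sig − N = −48.1 − (−92.17) = 44.07 dB → 44.1 dB

44.1 dB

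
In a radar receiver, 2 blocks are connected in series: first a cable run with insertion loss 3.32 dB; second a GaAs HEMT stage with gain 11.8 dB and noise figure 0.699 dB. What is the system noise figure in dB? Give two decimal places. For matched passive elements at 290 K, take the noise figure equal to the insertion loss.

4.02 dB

Convert to linear (a loss of L dB is a gain of −L dB): F_i = 10^(NF_i/10), G_i = 10^(G_i,dB/10)
  Stage 1: F_1 = 10^(3.32/10) = 2.148, G_1 = 10^(−3.32/10) = 0.4656
  Stage 2: F_2 = 10^(0.699/10) = 1.175, G_2 = 10^(11.8/10) = 15.14
Friis cascade:
  F = 2.148 + (1.175 − 1)/0.4656 = 2.523
NF = 10 log₁₀(2.523) = 4.02 dB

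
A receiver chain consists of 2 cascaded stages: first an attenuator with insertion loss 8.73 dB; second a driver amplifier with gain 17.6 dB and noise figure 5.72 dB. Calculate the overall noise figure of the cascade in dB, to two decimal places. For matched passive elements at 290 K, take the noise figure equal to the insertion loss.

Convert to linear (a loss of L dB is a gain of −L dB): F_i = 10^(NF_i/10), G_i = 10^(G_i,dB/10)
  Stage 1: F_1 = 10^(8.73/10) = 7.464, G_1 = 10^(−8.73/10) = 0.1340
  Stage 2: F_2 = 10^(5.72/10) = 3.733, G_2 = 10^(17.6/10) = 57.54
Friis cascade:
  F = 7.464 + (3.733 − 1)/0.1340 = 27.86
NF = 10 log₁₀(27.86) = 14.45 dB

14.45 dB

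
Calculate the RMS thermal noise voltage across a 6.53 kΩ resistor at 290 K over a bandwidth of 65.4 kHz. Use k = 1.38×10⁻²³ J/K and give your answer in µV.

2.61 µV

V_n = √(4kTRB)
4kTRB = 4 × 1.38×10⁻²³ × 290 × 6.53×10³ × 6.54×10⁴ = 6.84×10⁻¹² V²
V_n = √(6.84×10⁻¹²) = 2.61×10⁻⁶ V = 2.61 µV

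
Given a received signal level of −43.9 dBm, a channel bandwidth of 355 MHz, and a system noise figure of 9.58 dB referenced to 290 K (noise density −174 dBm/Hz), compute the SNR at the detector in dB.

Noise floor: N = −174 + 10 log₁₀(B) + NF
10 log₁₀(3.55×10⁸) = 85.5 dB
N = −174 + 85.5 + 9.58 = −78.92 dBm
SNR = P_sig − N = −43.9 − (−78.92) = 35.02 dB → 35.0 dB

35.0 dB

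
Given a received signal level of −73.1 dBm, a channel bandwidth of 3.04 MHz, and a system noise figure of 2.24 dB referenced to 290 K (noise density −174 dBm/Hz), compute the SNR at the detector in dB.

33.8 dB

Noise floor: N = −174 + 10 log₁₀(B) + NF
10 log₁₀(3.04×10⁶) = 64.83 dB
N = −174 + 64.83 + 2.24 = −106.93 dBm
SNR = P_sig − N = −73.1 − (−106.93) = 33.83 dB → 33.8 dB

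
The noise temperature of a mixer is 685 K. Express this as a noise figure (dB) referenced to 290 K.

5.27 dB

F = 1 + T_e/T₀ = 1 + 685/290 = 3.36207
NF = 10 log₁₀(3.36207) = 5.27 dB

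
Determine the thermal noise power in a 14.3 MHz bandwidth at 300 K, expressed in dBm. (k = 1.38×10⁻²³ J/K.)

P_n = kTB = 1.38×10⁻²³ × 300 × 1.43×10⁷ = 5.92×10⁻¹⁴ W
In dBm: 10 log₁₀(5.92×10⁻¹⁴ / 10⁻³) = −102.3 dBm

−102.3 dBm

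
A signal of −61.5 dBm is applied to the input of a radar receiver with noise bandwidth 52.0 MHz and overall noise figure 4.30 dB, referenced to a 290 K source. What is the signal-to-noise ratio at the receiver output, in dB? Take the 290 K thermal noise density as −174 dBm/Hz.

31.0 dB

Noise floor: N = −174 + 10 log₁₀(B) + NF
10 log₁₀(5.20×10⁷) = 77.16 dB
N = −174 + 77.16 + 4.30 = −92.54 dBm
SNR = P_sig − N = −61.5 − (−92.54) = 31.04 dB → 31.0 dB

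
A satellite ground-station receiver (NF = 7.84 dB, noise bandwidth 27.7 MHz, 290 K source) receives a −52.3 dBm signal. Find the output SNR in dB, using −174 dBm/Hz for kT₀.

39.4 dB

Noise floor: N = −174 + 10 log₁₀(B) + NF
10 log₁₀(2.77×10⁷) = 74.42 dB
N = −174 + 74.42 + 7.84 = −91.74 dBm
SNR = P_sig − N = −52.3 − (−91.74) = 39.44 dB → 39.4 dB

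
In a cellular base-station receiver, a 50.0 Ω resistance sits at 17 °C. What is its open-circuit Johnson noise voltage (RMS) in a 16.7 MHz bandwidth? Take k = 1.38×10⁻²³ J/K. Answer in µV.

T = 17 °C + 273.15 = 290.15 K
V_n = √(4kTRB)
4kTRB = 4 × 1.38×10⁻²³ × 290.15 × 5.00×10¹ × 1.67×10⁷ = 1.34×10⁻¹¹ V²
V_n = √(1.34×10⁻¹¹) = 3.66×10⁻⁶ V = 3.66 µV

3.66 µV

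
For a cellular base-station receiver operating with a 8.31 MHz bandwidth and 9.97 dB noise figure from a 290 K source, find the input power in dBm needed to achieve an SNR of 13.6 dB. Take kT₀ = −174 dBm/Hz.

−81.2 dBm

Sensitivity = −174 + 10 log₁₀(B) + NF + SNR_min
= −174 + 69.2 + 9.97 + 13.6
= −81.23 dBm → −81.2 dBm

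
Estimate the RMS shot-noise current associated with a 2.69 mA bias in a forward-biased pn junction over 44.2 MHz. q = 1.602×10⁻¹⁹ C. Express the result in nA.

195 nA

I_n = √(2qI·B)
2qI·B = 2 × 1.602×10⁻¹⁹ × 2.69×10⁻³ × 4.42×10⁷ = 3.81×10⁻¹⁴ A²
I_n = √(3.81×10⁻¹⁴) = 1.95×10⁻⁷ A = 195 nA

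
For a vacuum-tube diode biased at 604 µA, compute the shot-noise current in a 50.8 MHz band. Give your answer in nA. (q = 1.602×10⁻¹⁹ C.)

99.2 nA

I_n = √(2qI·B)
2qI·B = 2 × 1.602×10⁻¹⁹ × 6.04×10⁻⁴ × 5.08×10⁷ = 9.83×10⁻¹⁵ A²
I_n = √(9.83×10⁻¹⁵) = 9.92×10⁻⁸ A = 99.2 nA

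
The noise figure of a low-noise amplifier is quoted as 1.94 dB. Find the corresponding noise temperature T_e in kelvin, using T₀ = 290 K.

F = 10^(1.94/10) = 1.56315
T_e = (F − 1)·T₀ = (1.56315 − 1) × 290 = 163 K

163 K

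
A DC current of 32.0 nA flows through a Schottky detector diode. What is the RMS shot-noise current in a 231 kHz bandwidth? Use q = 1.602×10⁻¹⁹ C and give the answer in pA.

48.7 pA

I_n = √(2qI·B)
2qI·B = 2 × 1.602×10⁻¹⁹ × 3.20×10⁻⁸ × 2.31×10⁵ = 2.37×10⁻²¹ A²
I_n = √(2.37×10⁻²¹) = 4.87×10⁻¹¹ A = 48.7 pA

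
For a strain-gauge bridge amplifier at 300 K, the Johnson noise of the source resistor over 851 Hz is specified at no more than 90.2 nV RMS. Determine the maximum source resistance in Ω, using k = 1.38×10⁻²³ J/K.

577 Ω

Johnson–Nyquist: V_n = √(4kTRB) ⇒ R = V_n² / (4kTB)
4kTB = 4 × 1.38×10⁻²³ × 300 × 8.51×10² = 1.41×10⁻¹⁷
R = (9.02×10⁻⁸)² / 1.41×10⁻¹⁷ = 5.77×10² Ω = 577 Ω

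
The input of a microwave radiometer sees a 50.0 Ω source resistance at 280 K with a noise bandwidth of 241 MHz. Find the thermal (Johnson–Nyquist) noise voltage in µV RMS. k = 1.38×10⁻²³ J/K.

13.6 µV

V_n = √(4kTRB)
4kTRB = 4 × 1.38×10⁻²³ × 280 × 5.00×10¹ × 2.41×10⁸ = 1.86×10⁻¹⁰ V²
V_n = √(1.86×10⁻¹⁰) = 1.36×10⁻⁵ V = 13.6 µV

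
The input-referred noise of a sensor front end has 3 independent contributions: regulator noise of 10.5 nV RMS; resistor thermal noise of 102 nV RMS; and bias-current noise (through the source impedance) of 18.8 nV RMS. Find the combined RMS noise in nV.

Uncorrelated sources add in power (mean-square): V_tot = √(ΣV_i²)
V_tot = √[(1.05×10⁻⁸)² + (1.02×10⁻⁷)² + (1.88×10⁻⁸)²] = 1.04×10⁻⁷ V = 104 nV

104 nV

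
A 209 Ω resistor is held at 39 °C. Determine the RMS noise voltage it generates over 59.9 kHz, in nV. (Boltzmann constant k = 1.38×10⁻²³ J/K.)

464 nV

T = 39 °C + 273.15 = 312.15 K
V_n = √(4kTRB)
4kTRB = 4 × 1.38×10⁻²³ × 312.15 × 2.09×10² × 5.99×10⁴ = 2.16×10⁻¹³ V²
V_n = √(2.16×10⁻¹³) = 4.64×10⁻⁷ V = 464 nV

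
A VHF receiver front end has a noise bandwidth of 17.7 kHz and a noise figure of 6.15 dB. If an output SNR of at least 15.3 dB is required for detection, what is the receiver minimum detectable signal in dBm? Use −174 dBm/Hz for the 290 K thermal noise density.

Sensitivity = −174 + 10 log₁₀(B) + NF + SNR_min
= −174 + 42.48 + 6.15 + 15.3
= −110.07 dBm → −110.1 dBm

−110.1 dBm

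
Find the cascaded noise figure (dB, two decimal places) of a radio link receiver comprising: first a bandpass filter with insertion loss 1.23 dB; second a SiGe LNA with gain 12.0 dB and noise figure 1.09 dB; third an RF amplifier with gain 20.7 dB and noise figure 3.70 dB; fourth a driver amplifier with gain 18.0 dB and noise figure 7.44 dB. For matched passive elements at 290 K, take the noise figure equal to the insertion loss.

Convert to linear (a loss of L dB is a gain of −L dB): F_i = 10^(NF_i/10), G_i = 10^(G_i,dB/10)
  Stage 1: F_1 = 10^(1.23/10) = 1.327, G_1 = 10^(−1.23/10) = 0.7534
  Stage 2: F_2 = 10^(1.09/10) = 1.285, G_2 = 10^(12.0/10) = 15.85
  Stage 3: F_3 = 10^(3.70/10) = 2.344, G_3 = 10^(20.7/10) = 117.5
  Stage 4: F_4 = 10^(7.44/10) = 5.546, G_4 = 10^(18.0/10) = 63.10
Friis cascade:
  F = 1.327 + (1.285 − 1)/0.7534 + (2.344 − 1)/11.94 + (5.546 − 1)/1403 = 1.822
NF = 10 log₁₀(1.822) = 2.61 dB

2.61 dB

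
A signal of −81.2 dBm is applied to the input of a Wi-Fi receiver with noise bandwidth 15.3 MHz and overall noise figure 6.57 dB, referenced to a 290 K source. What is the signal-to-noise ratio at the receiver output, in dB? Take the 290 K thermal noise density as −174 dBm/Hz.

14.4 dB

Noise floor: N = −174 + 10 log₁₀(B) + NF
10 log₁₀(1.53×10⁷) = 71.85 dB
N = −174 + 71.85 + 6.57 = −95.58 dBm
SNR = P_sig − N = −81.2 − (−95.58) = 14.38 dB → 14.4 dB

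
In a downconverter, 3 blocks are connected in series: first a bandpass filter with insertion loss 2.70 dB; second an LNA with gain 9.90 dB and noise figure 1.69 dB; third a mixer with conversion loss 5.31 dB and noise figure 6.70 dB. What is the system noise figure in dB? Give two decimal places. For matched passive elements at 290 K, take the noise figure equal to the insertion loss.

5.38 dB

Convert to linear (a loss of L dB is a gain of −L dB): F_i = 10^(NF_i/10), G_i = 10^(G_i,dB/10)
  Stage 1: F_1 = 10^(2.70/10) = 1.862, G_1 = 10^(−2.70/10) = 0.5370
  Stage 2: F_2 = 10^(1.69/10) = 1.476, G_2 = 10^(9.90/10) = 9.772
  Stage 3: F_3 = 10^(6.70/10) = 4.677, G_3 = 10^(−5.31/10) = 0.2944
Friis cascade:
  F = 1.862 + (1.476 − 1)/0.5370 + (4.677 − 1)/5.248 = 3.449
NF = 10 log₁₀(3.449) = 5.38 dB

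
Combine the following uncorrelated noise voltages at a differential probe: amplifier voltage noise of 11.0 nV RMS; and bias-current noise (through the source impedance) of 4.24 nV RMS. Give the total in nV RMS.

11.8 nV

Uncorrelated sources add in power (mean-square): V_tot = √(ΣV_i²)
V_tot = √[(1.10×10⁻⁸)² + (4.24×10⁻⁹)²] = 1.18×10⁻⁸ V = 11.8 nV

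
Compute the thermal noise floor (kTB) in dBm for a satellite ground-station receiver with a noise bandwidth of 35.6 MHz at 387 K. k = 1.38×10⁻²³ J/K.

P_n = kTB = 1.38×10⁻²³ × 387 × 3.56×10⁷ = 1.90×10⁻¹³ W
In dBm: 10 log₁₀(1.90×10⁻¹³ / 10⁻³) = −97.2 dBm

−97.2 dBm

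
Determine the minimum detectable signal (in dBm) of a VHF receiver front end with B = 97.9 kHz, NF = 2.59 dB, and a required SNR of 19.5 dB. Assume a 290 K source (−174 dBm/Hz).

−102.0 dBm

Sensitivity = −174 + 10 log₁₀(B) + NF + SNR_min
= −174 + 49.91 + 2.59 + 19.5
= −102.00 dBm → −102.0 dBm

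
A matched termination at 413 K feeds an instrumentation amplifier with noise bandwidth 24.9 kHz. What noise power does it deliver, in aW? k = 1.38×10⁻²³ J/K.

142 aW

P_n = kTB = 1.38×10⁻²³ × 413 × 2.49×10⁴ = 1.42×10⁻¹⁶ W = 142 aW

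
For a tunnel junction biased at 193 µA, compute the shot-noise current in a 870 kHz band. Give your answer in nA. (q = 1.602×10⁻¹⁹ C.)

7.33 nA

I_n = √(2qI·B)
2qI·B = 2 × 1.602×10⁻¹⁹ × 1.93×10⁻⁴ × 8.70×10⁵ = 5.38×10⁻¹⁷ A²
I_n = √(5.38×10⁻¹⁷) = 7.33×10⁻⁹ A = 7.33 nA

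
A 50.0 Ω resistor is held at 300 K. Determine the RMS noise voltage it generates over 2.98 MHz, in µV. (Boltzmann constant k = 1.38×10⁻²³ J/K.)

1.57 µV

V_n = √(4kTRB)
4kTRB = 4 × 1.38×10⁻²³ × 300 × 5.00×10¹ × 2.98×10⁶ = 2.47×10⁻¹² V²
V_n = √(2.47×10⁻¹²) = 1.57×10⁻⁶ V = 1.57 µV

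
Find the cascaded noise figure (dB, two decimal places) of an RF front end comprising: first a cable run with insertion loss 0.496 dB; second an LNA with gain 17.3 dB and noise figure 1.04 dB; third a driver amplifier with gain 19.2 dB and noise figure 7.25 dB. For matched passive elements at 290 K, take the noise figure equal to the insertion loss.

1.80 dB

Convert to linear (a loss of L dB is a gain of −L dB): F_i = 10^(NF_i/10), G_i = 10^(G_i,dB/10)
  Stage 1: F_1 = 10^(0.496/10) = 1.121, G_1 = 10^(−0.496/10) = 0.8921
  Stage 2: F_2 = 10^(1.04/10) = 1.271, G_2 = 10^(17.3/10) = 53.70
  Stage 3: F_3 = 10^(7.25/10) = 5.309, G_3 = 10^(19.2/10) = 83.18
Friis cascade:
  F = 1.121 + (1.271 − 1)/0.8921 + (5.309 − 1)/47.91 = 1.514
NF = 10 log₁₀(1.514) = 1.80 dB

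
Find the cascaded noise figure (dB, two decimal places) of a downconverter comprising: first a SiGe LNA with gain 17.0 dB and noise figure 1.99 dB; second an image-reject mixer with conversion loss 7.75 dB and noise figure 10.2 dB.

2.48 dB

Convert to linear (a loss of L dB is a gain of −L dB): F_i = 10^(NF_i/10), G_i = 10^(G_i,dB/10)
  Stage 1: F_1 = 10^(1.99/10) = 1.581, G_1 = 10^(17.0/10) = 50.12
  Stage 2: F_2 = 10^(10.2/10) = 10.47, G_2 = 10^(−7.75/10) = 0.1679
Friis cascade:
  F = 1.581 + (10.47 − 1)/50.12 = 1.770
NF = 10 log₁₀(1.770) = 2.48 dB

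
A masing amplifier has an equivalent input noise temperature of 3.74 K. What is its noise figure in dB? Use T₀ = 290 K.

F = 1 + T_e/T₀ = 1 + 3.74/290 = 1.0129
NF = 10 log₁₀(1.0129) = 0.056 dB

0.056 dB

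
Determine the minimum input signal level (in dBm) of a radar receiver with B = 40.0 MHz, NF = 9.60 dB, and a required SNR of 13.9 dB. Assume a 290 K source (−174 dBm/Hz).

−74.5 dBm

Sensitivity = −174 + 10 log₁₀(B) + NF + SNR_min
= −174 + 76.02 + 9.60 + 13.9
= −74.48 dBm → −74.5 dBm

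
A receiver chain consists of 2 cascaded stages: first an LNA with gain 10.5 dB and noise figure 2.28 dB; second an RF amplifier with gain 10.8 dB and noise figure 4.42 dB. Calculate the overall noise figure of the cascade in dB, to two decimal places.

2.67 dB

Convert to linear (a loss of L dB is a gain of −L dB): F_i = 10^(NF_i/10), G_i = 10^(G_i,dB/10)
  Stage 1: F_1 = 10^(2.28/10) = 1.690, G_1 = 10^(10.5/10) = 11.22
  Stage 2: F_2 = 10^(4.42/10) = 2.767, G_2 = 10^(10.8/10) = 12.02
Friis cascade:
  F = 1.690 + (2.767 − 1)/11.22 = 1.848
NF = 10 log₁₀(1.848) = 2.67 dB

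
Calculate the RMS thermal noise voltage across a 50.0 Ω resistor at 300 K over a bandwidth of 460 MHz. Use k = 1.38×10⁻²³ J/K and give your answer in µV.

19.5 µV

V_n = √(4kTRB)
4kTRB = 4 × 1.38×10⁻²³ × 300 × 5.00×10¹ × 4.60×10⁸ = 3.81×10⁻¹⁰ V²
V_n = √(3.81×10⁻¹⁰) = 1.95×10⁻⁵ V = 19.5 µV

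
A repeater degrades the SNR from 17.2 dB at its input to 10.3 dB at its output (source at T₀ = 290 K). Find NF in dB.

6.9 dB

NF (dB) = SNR_in(dB) − SNR_out(dB) when the source is at T₀
NF = 17.2 − 10.3 = 6.9 dB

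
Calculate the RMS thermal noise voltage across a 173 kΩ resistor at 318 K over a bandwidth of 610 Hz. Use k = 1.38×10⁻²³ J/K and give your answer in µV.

1.36 µV

V_n = √(4kTRB)
4kTRB = 4 × 1.38×10⁻²³ × 318 × 1.73×10⁵ × 6.10×10² = 1.85×10⁻¹² V²
V_n = √(1.85×10⁻¹²) = 1.36×10⁻⁶ V = 1.36 µV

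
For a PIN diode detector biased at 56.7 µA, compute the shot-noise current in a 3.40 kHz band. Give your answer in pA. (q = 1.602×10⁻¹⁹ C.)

249 pA

I_n = √(2qI·B)
2qI·B = 2 × 1.602×10⁻¹⁹ × 5.67×10⁻⁵ × 3.40×10³ = 6.18×10⁻²⁰ A²
I_n = √(6.18×10⁻²⁰) = 2.49×10⁻¹⁰ A = 249 pA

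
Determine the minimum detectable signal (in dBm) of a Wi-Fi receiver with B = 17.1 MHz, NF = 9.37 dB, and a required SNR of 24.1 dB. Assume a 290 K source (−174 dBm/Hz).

−68.2 dBm

Sensitivity = −174 + 10 log₁₀(B) + NF + SNR_min
= −174 + 72.33 + 9.37 + 24.1
= −68.20 dBm → −68.2 dBm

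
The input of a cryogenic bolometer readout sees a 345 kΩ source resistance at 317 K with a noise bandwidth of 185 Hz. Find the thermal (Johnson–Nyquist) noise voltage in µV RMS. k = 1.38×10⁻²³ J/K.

1.06 µV

V_n = √(4kTRB)
4kTRB = 4 × 1.38×10⁻²³ × 317 × 3.45×10⁵ × 1.85×10² = 1.12×10⁻¹² V²
V_n = √(1.12×10⁻¹²) = 1.06×10⁻⁶ V = 1.06 µV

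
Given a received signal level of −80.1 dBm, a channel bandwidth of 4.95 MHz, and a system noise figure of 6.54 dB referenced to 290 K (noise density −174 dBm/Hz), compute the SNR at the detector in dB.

20.4 dB

Noise floor: N = −174 + 10 log₁₀(B) + NF
10 log₁₀(4.95×10⁶) = 66.95 dB
N = −174 + 66.95 + 6.54 = −100.51 dBm
SNR = P_sig − N = −80.1 − (−100.51) = 20.41 dB → 20.4 dB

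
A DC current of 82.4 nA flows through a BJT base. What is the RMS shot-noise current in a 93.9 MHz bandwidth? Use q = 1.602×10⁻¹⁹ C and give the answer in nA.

I_n = √(2qI·B)
2qI·B = 2 × 1.602×10⁻¹⁹ × 8.24×10⁻⁸ × 9.39×10⁷ = 2.48×10⁻¹⁸ A²
I_n = √(2.48×10⁻¹⁸) = 1.57×10⁻⁹ A = 1.57 nA

1.57 nA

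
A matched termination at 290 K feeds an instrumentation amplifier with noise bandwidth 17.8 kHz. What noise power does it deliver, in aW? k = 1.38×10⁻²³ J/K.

71.2 aW

P_n = kTB = 1.38×10⁻²³ × 290 × 1.78×10⁴ = 7.12×10⁻¹⁷ W = 71.2 aW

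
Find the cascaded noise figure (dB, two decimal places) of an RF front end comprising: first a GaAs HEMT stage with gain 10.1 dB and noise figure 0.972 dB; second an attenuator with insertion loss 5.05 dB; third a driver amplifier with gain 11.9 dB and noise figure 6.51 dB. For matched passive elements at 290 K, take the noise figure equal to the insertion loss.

Convert to linear (a loss of L dB is a gain of −L dB): F_i = 10^(NF_i/10), G_i = 10^(G_i,dB/10)
  Stage 1: F_1 = 10^(0.972/10) = 1.251, G_1 = 10^(10.1/10) = 10.23
  Stage 2: F_2 = 10^(5.05/10) = 3.199, G_2 = 10^(−5.05/10) = 0.3126
  Stage 3: F_3 = 10^(6.51/10) = 4.477, G_3 = 10^(11.9/10) = 15.49
Friis cascade:
  F = 1.251 + (3.199 − 1)/10.23 + (4.477 − 1)/3.199 = 2.553
NF = 10 log₁₀(2.553) = 4.07 dB

4.07 dB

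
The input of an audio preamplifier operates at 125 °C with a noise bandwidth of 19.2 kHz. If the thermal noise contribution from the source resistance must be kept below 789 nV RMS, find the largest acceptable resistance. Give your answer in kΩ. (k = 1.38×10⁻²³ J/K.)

1.48 kΩ

T = 125 °C + 273.15 = 398.15 K
Johnson–Nyquist: V_n = √(4kTRB) ⇒ R = V_n² / (4kTB)
4kTB = 4 × 1.38×10⁻²³ × 398.15 × 1.92×10⁴ = 4.22×10⁻¹⁶
R = (7.89×10⁻⁷)² / 4.22×10⁻¹⁶ = 1.48×10³ Ω = 1.48 kΩ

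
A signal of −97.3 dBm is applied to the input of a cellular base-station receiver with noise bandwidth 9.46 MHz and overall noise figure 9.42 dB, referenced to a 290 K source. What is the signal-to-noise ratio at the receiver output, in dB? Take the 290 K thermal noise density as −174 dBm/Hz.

Noise floor: N = −174 + 10 log₁₀(B) + NF
10 log₁₀(9.46×10⁶) = 69.76 dB
N = −174 + 69.76 + 9.42 = −94.82 dBm
SNR = P_sig − N = −97.3 − (−94.82) = −2.48 dB → −2.5 dB

−2.5 dB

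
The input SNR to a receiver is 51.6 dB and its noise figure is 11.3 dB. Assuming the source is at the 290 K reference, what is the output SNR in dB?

40.3 dB

By definition F = SNR_in/SNR_out, so in dB: SNR_out = SNR_in − NF
SNR_out = 51.6 − 11.3 = 40.3 dB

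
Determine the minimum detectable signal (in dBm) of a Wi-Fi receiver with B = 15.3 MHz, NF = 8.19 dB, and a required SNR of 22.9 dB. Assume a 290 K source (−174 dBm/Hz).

−71.1 dBm

Sensitivity = −174 + 10 log₁₀(B) + NF + SNR_min
= −174 + 71.85 + 8.19 + 22.9
= −71.06 dBm → −71.1 dBm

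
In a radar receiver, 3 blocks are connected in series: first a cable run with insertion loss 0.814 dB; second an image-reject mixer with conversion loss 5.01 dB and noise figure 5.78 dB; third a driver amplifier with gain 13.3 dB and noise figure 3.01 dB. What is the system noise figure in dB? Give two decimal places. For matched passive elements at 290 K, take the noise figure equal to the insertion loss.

Convert to linear (a loss of L dB is a gain of −L dB): F_i = 10^(NF_i/10), G_i = 10^(G_i,dB/10)
  Stage 1: F_1 = 10^(0.814/10) = 1.206, G_1 = 10^(−0.814/10) = 0.8291
  Stage 2: F_2 = 10^(5.78/10) = 3.784, G_2 = 10^(−5.01/10) = 0.3155
  Stage 3: F_3 = 10^(3.01/10) = 2.000, G_3 = 10^(13.3/10) = 21.38
Friis cascade:
  F = 1.206 + (3.784 − 1)/0.8291 + (2.000 − 1)/0.2616 = 8.387
NF = 10 log₁₀(8.387) = 9.24 dB

9.24 dB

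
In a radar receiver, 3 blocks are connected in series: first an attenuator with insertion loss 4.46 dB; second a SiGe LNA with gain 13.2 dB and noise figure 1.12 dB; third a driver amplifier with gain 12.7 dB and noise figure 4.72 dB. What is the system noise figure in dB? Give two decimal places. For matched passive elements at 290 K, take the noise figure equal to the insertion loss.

Convert to linear (a loss of L dB is a gain of −L dB): F_i = 10^(NF_i/10), G_i = 10^(G_i,dB/10)
  Stage 1: F_1 = 10^(4.46/10) = 2.793, G_1 = 10^(−4.46/10) = 0.3581
  Stage 2: F_2 = 10^(1.12/10) = 1.294, G_2 = 10^(13.2/10) = 20.89
  Stage 3: F_3 = 10^(4.72/10) = 2.965, G_3 = 10^(12.7/10) = 18.62
Friis cascade:
  F = 2.793 + (1.294 − 1)/0.3581 + (2.965 − 1)/7.482 = 3.877
NF = 10 log₁₀(3.877) = 5.88 dB

5.88 dB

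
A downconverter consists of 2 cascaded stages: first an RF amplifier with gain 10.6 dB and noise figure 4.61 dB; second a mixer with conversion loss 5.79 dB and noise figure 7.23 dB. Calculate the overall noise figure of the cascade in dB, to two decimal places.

5.14 dB

Convert to linear (a loss of L dB is a gain of −L dB): F_i = 10^(NF_i/10), G_i = 10^(G_i,dB/10)
  Stage 1: F_1 = 10^(4.61/10) = 2.891, G_1 = 10^(10.6/10) = 11.48
  Stage 2: F_2 = 10^(7.23/10) = 5.284, G_2 = 10^(−5.79/10) = 0.2636
Friis cascade:
  F = 2.891 + (5.284 − 1)/11.48 = 3.264
NF = 10 log₁₀(3.264) = 5.14 dB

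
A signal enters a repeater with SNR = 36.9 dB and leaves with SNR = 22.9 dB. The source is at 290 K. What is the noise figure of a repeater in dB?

14.0 dB

NF (dB) = SNR_in(dB) − SNR_out(dB) when the source is at T₀
NF = 36.9 − 22.9 = 14.0 dB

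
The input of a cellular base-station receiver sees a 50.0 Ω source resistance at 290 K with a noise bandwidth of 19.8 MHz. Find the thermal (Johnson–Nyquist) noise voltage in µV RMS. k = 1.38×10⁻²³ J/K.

V_n = √(4kTRB)
4kTRB = 4 × 1.38×10⁻²³ × 290 × 5.00×10¹ × 1.98×10⁷ = 1.58×10⁻¹¹ V²
V_n = √(1.58×10⁻¹¹) = 3.98×10⁻⁶ V = 3.98 µV

3.98 µV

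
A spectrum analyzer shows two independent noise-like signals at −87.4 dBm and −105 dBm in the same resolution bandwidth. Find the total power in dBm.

Convert to linear, add, convert back:
P₁ = 1.82×10⁻¹² W, P₂ = 3.16×10⁻¹⁴ W
P_tot = 1.85×10⁻¹² W → 10 log₁₀(P_tot / 10⁻³) = −87.3 dBm

−87.3 dBm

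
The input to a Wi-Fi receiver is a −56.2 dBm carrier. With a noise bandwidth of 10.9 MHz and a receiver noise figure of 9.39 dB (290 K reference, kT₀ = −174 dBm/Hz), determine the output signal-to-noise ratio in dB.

Noise floor: N = −174 + 10 log₁₀(B) + NF
10 log₁₀(1.09×10⁷) = 70.37 dB
N = −174 + 70.37 + 9.39 = −94.24 dBm
SNR = P_sig − N = −56.2 − (−94.24) = 38.04 dB → 38.0 dB

38.0 dB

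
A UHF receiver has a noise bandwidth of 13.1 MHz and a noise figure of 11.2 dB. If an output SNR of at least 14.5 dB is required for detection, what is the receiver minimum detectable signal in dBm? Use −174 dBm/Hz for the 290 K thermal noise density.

−77.1 dBm

Sensitivity = −174 + 10 log₁₀(B) + NF + SNR_min
= −174 + 71.17 + 11.2 + 14.5
= −77.13 dBm → −77.1 dBm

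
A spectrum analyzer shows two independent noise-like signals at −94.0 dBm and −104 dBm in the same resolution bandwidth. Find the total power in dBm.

−93.6 dBm

Convert to linear, add, convert back:
P₁ = 3.98×10⁻¹³ W, P₂ = 3.98×10⁻¹⁴ W
P_tot = 4.38×10⁻¹³ W → 10 log₁₀(P_tot / 10⁻³) = −93.6 dBm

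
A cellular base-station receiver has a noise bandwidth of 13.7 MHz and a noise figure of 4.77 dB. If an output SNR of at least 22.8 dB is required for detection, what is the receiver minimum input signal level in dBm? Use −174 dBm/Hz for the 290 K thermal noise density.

−75.1 dBm

Sensitivity = −174 + 10 log₁₀(B) + NF + SNR_min
= −174 + 71.37 + 4.77 + 22.8
= −75.06 dBm → −75.1 dBm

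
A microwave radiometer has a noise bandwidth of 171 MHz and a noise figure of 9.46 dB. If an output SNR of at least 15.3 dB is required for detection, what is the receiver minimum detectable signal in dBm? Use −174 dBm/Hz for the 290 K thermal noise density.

−66.9 dBm

Sensitivity = −174 + 10 log₁₀(B) + NF + SNR_min
= −174 + 82.33 + 9.46 + 15.3
= −66.91 dBm → −66.9 dBm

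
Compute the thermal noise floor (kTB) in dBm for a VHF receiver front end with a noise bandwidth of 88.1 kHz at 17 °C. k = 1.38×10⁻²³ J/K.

−124.5 dBm

T = 17 °C + 273.15 = 290.15 K
P_n = kTB = 1.38×10⁻²³ × 290.15 × 8.81×10⁴ = 3.53×10⁻¹⁶ W
In dBm: 10 log₁₀(3.53×10⁻¹⁶ / 10⁻³) = −124.5 dBm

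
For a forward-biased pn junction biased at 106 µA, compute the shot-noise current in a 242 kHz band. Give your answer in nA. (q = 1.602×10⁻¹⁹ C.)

I_n = √(2qI·B)
2qI·B = 2 × 1.602×10⁻¹⁹ × 1.06×10⁻⁴ × 2.42×10⁵ = 8.22×10⁻¹⁸ A²
I_n = √(8.22×10⁻¹⁸) = 2.87×10⁻⁹ A = 2.87 nA

2.87 nA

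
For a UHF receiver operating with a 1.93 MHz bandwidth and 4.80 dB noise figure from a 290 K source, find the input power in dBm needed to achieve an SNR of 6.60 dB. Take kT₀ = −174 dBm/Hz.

−99.7 dBm

Sensitivity = −174 + 10 log₁₀(B) + NF + SNR_min
= −174 + 62.86 + 4.80 + 6.60
= −99.74 dBm → −99.7 dBm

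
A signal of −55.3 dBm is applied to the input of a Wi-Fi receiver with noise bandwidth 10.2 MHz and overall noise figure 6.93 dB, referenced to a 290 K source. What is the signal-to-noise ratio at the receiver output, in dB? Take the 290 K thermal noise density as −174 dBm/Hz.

Noise floor: N = −174 + 10 log₁₀(B) + NF
10 log₁₀(1.02×10⁷) = 70.09 dB
N = −174 + 70.09 + 6.93 = −96.98 dBm
SNR = P_sig − N = −55.3 − (−96.98) = 41.68 dB → 41.7 dB

41.7 dB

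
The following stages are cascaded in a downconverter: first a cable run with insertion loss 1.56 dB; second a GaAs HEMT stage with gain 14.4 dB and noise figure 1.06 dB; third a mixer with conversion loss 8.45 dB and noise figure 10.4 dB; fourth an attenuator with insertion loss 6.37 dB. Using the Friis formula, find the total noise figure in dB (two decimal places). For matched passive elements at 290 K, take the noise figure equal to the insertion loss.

Convert to linear (a loss of L dB is a gain of −L dB): F_i = 10^(NF_i/10), G_i = 10^(G_i,dB/10)
  Stage 1: F_1 = 10^(1.56/10) = 1.432, G_1 = 10^(−1.56/10) = 0.6982
  Stage 2: F_2 = 10^(1.06/10) = 1.276, G_2 = 10^(14.4/10) = 27.54
  Stage 3: F_3 = 10^(10.4/10) = 10.96, G_3 = 10^(−8.45/10) = 0.1429
  Stage 4: F_4 = 10^(6.37/10) = 4.335, G_4 = 10^(−6.37/10) = 0.2307
Friis cascade:
  F = 1.432 + (1.276 − 1)/0.6982 + (10.96 − 1)/19.23 + (4.335 − 1)/2.748 = 3.560
NF = 10 log₁₀(3.560) = 5.51 dB

5.51 dB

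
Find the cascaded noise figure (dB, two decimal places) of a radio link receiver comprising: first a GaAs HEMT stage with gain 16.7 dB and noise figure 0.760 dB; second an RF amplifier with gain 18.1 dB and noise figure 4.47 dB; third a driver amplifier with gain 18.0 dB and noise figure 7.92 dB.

0.90 dB

Convert to linear (a loss of L dB is a gain of −L dB): F_i = 10^(NF_i/10), G_i = 10^(G_i,dB/10)
  Stage 1: F_1 = 10^(0.760/10) = 1.191, G_1 = 10^(16.7/10) = 46.77
  Stage 2: F_2 = 10^(4.47/10) = 2.799, G_2 = 10^(18.1/10) = 64.57
  Stage 3: F_3 = 10^(7.92/10) = 6.194, G_3 = 10^(18.0/10) = 63.10
Friis cascade:
  F = 1.191 + (2.799 − 1)/46.77 + (6.194 − 1)/3020 = 1.231
NF = 10 log₁₀(1.231) = 0.90 dB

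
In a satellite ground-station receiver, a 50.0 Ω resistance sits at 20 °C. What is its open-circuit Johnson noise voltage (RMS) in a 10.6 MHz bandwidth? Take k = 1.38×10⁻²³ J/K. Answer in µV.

2.93 µV

T = 20 °C + 273.15 = 293.15 K
V_n = √(4kTRB)
4kTRB = 4 × 1.38×10⁻²³ × 293.15 × 5.00×10¹ × 1.06×10⁷ = 8.58×10⁻¹² V²
V_n = √(8.58×10⁻¹²) = 2.93×10⁻⁶ V = 2.93 µV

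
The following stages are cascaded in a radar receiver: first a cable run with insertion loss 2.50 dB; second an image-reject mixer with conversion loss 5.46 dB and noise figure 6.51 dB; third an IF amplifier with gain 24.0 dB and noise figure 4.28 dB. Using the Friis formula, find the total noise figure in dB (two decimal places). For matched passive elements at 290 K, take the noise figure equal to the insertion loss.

Convert to linear (a loss of L dB is a gain of −L dB): F_i = 10^(NF_i/10), G_i = 10^(G_i,dB/10)
  Stage 1: F_1 = 10^(2.50/10) = 1.778, G_1 = 10^(−2.50/10) = 0.5623
  Stage 2: F_2 = 10^(6.51/10) = 4.477, G_2 = 10^(−5.46/10) = 0.2844
  Stage 3: F_3 = 10^(4.28/10) = 2.679, G_3 = 10^(24.0/10) = 251.2
Friis cascade:
  F = 1.778 + (4.477 − 1)/0.5623 + (2.679 − 1)/0.1600 = 18.46
NF = 10 log₁₀(18.46) = 12.66 dB

12.66 dB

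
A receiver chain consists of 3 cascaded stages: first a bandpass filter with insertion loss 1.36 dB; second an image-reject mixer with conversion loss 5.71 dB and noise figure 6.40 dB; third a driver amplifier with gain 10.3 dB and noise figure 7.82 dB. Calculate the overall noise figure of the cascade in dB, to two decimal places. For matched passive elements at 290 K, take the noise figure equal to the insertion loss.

15.01 dB

Convert to linear (a loss of L dB is a gain of −L dB): F_i = 10^(NF_i/10), G_i = 10^(G_i,dB/10)
  Stage 1: F_1 = 10^(1.36/10) = 1.368, G_1 = 10^(−1.36/10) = 0.7311
  Stage 2: F_2 = 10^(6.40/10) = 4.365, G_2 = 10^(−5.71/10) = 0.2685
  Stage 3: F_3 = 10^(7.82/10) = 6.053, G_3 = 10^(10.3/10) = 10.72
Friis cascade:
  F = 1.368 + (4.365 − 1)/0.7311 + (6.053 − 1)/0.1963 = 31.71
NF = 10 log₁₀(31.71) = 15.01 dB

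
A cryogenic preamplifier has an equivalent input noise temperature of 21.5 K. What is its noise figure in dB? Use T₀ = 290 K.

F = 1 + T_e/T₀ = 1 + 21.5/290 = 1.07414
NF = 10 log₁₀(1.07414) = 0.311 dB

0.311 dB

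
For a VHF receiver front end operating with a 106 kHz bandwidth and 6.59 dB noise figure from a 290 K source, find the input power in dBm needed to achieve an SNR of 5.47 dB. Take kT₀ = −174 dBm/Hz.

−111.7 dBm

Sensitivity = −174 + 10 log₁₀(B) + NF + SNR_min
= −174 + 50.25 + 6.59 + 5.47
= −111.69 dBm → −111.7 dBm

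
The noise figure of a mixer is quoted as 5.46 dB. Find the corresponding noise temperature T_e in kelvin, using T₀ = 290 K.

730 K

F = 10^(5.46/10) = 3.5156
T_e = (F − 1)·T₀ = (3.5156 − 1) × 290 = 730 K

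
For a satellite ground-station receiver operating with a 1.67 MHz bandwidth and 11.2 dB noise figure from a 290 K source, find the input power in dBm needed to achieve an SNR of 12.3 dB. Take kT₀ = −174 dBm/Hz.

Sensitivity = −174 + 10 log₁₀(B) + NF + SNR_min
= −174 + 62.23 + 11.2 + 12.3
= −88.27 dBm → −88.3 dBm

−88.3 dBm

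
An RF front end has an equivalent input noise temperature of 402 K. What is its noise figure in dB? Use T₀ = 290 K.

3.78 dB

F = 1 + T_e/T₀ = 1 + 402/290 = 2.38621
NF = 10 log₁₀(2.38621) = 3.78 dB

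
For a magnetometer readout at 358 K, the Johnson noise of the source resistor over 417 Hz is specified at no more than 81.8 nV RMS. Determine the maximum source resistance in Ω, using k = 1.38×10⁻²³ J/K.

Johnson–Nyquist: V_n = √(4kTRB) ⇒ R = V_n² / (4kTB)
4kTB = 4 × 1.38×10⁻²³ × 358 × 4.17×10² = 8.24×10⁻¹⁸
R = (8.18×10⁻⁸)² / 8.24×10⁻¹⁸ = 8.12×10² Ω = 812 Ω

812 Ω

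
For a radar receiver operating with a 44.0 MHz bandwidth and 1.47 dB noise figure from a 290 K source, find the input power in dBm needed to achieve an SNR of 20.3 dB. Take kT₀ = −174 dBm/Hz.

−75.8 dBm

Sensitivity = −174 + 10 log₁₀(B) + NF + SNR_min
= −174 + 76.43 + 1.47 + 20.3
= −75.80 dBm → −75.8 dBm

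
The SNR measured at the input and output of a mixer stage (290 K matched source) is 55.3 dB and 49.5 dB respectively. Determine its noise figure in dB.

NF (dB) = SNR_in(dB) − SNR_out(dB) when the source is at T₀
NF = 55.3 − 49.5 = 5.8 dB

5.8 dB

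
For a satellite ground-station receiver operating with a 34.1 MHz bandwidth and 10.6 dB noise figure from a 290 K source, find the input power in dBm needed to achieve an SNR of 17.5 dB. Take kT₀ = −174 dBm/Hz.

−70.6 dBm

Sensitivity = −174 + 10 log₁₀(B) + NF + SNR_min
= −174 + 75.33 + 10.6 + 17.5
= −70.57 dBm → −70.6 dBm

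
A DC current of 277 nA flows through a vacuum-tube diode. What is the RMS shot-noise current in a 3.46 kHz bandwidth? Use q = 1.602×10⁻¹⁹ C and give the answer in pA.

I_n = √(2qI·B)
2qI·B = 2 × 1.602×10⁻¹⁹ × 2.77×10⁻⁷ × 3.46×10³ = 3.07×10⁻²² A²
I_n = √(3.07×10⁻²²) = 1.75×10⁻¹¹ A = 17.5 pA

17.5 pA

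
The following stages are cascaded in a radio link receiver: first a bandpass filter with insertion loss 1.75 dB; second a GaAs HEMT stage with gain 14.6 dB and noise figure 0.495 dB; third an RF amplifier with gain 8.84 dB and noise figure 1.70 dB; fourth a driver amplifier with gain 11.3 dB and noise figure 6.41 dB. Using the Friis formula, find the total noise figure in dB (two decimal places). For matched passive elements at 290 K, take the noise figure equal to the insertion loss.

2.37 dB

Convert to linear (a loss of L dB is a gain of −L dB): F_i = 10^(NF_i/10), G_i = 10^(G_i,dB/10)
  Stage 1: F_1 = 10^(1.75/10) = 1.496, G_1 = 10^(−1.75/10) = 0.6683
  Stage 2: F_2 = 10^(0.495/10) = 1.121, G_2 = 10^(14.6/10) = 28.84
  Stage 3: F_3 = 10^(1.70/10) = 1.479, G_3 = 10^(8.84/10) = 7.656
  Stage 4: F_4 = 10^(6.41/10) = 4.375, G_4 = 10^(11.3/10) = 13.49
Friis cascade:
  F = 1.496 + (1.121 − 1)/0.6683 + (1.479 − 1)/19.28 + (4.375 − 1)/147.6 = 1.725
NF = 10 log₁₀(1.725) = 2.37 dB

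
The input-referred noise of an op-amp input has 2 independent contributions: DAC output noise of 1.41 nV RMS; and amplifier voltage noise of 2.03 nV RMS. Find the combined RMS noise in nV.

Uncorrelated sources add in power (mean-square): V_tot = √(ΣV_i²)
V_tot = √[(1.41×10⁻⁹)² + (2.03×10⁻⁹)²] = 2.47×10⁻⁹ V = 2.47 nV

2.47 nV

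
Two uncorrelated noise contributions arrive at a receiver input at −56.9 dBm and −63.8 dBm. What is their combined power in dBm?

Convert to linear, add, convert back:
P₁ = 2.04×10⁻⁹ W, P₂ = 4.17×10⁻¹⁰ W
P_tot = 2.46×10⁻⁹ W → 10 log₁₀(P_tot / 10⁻³) = −56.1 dBm

−56.1 dBm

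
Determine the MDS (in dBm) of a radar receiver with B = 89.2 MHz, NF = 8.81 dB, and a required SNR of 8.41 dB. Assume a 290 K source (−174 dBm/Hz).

−77.3 dBm

Sensitivity = −174 + 10 log₁₀(B) + NF + SNR_min
= −174 + 79.5 + 8.81 + 8.41
= −77.28 dBm → −77.3 dBm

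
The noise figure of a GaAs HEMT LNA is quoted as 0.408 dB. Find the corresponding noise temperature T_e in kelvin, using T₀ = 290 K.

28.6 K

F = 10^(0.408/10) = 1.0985
T_e = (F − 1)·T₀ = (1.0985 − 1) × 290 = 28.6 K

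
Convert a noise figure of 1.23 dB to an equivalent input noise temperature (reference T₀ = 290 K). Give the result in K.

F = 10^(1.23/10) = 1.32739
T_e = (F − 1)·T₀ = (1.32739 − 1) × 290 = 94.9 K

94.9 K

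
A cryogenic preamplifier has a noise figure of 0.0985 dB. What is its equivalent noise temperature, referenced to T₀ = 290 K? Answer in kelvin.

F = 10^(0.0985/10) = 1.02294
T_e = (F − 1)·T₀ = (1.02294 − 1) × 290 = 6.65 K

6.65 K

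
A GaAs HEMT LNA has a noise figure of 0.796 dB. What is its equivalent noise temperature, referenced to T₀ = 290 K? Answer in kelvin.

58.3 K

F = 10^(0.796/10) = 1.20116
T_e = (F − 1)·T₀ = (1.20116 − 1) × 290 = 58.3 K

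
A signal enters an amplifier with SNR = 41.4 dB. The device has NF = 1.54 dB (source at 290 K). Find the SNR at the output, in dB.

By definition F = SNR_in/SNR_out, so in dB: SNR_out = SNR_in − NF
SNR_out = 41.4 − 1.54 = 39.86 dB

39.86 dB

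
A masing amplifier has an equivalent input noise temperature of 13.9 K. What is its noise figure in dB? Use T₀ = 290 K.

0.203 dB

F = 1 + T_e/T₀ = 1 + 13.9/290 = 1.04793
NF = 10 log₁₀(1.04793) = 0.203 dB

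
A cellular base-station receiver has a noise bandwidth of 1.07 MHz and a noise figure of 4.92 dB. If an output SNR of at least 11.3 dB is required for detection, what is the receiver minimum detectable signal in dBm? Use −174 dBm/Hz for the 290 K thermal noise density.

−97.5 dBm

Sensitivity = −174 + 10 log₁₀(B) + NF + SNR_min
= −174 + 60.29 + 4.92 + 11.3
= −97.49 dBm → −97.5 dBm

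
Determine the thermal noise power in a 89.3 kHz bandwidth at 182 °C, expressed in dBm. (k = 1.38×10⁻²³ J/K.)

−122.5 dBm

T = 182 °C + 273.15 = 455.15 K
P_n = kTB = 1.38×10⁻²³ × 455.15 × 8.93×10⁴ = 5.61×10⁻¹⁶ W
In dBm: 10 log₁₀(5.61×10⁻¹⁶ / 10⁻³) = −122.5 dBm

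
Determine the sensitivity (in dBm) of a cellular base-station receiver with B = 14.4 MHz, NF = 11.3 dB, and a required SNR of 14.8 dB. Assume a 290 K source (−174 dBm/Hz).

Sensitivity = −174 + 10 log₁₀(B) + NF + SNR_min
= −174 + 71.58 + 11.3 + 14.8
= −76.32 dBm → −76.3 dBm

−76.3 dBm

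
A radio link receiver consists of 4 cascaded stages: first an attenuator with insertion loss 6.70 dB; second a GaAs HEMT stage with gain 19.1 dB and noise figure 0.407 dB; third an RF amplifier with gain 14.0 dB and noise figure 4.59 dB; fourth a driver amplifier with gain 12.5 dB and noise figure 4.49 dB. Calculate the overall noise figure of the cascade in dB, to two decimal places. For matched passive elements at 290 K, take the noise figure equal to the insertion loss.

Convert to linear (a loss of L dB is a gain of −L dB): F_i = 10^(NF_i/10), G_i = 10^(G_i,dB/10)
  Stage 1: F_1 = 10^(6.70/10) = 4.677, G_1 = 10^(−6.70/10) = 0.2138
  Stage 2: F_2 = 10^(0.407/10) = 1.098, G_2 = 10^(19.1/10) = 81.28
  Stage 3: F_3 = 10^(4.59/10) = 2.877, G_3 = 10^(14.0/10) = 25.12
  Stage 4: F_4 = 10^(4.49/10) = 2.812, G_4 = 10^(12.5/10) = 17.78
Friis cascade:
  F = 4.677 + (1.098 − 1)/0.2138 + (2.877 − 1)/17.38 + (2.812 − 1)/436.5 = 5.249
NF = 10 log₁₀(5.249) = 7.20 dB

7.20 dB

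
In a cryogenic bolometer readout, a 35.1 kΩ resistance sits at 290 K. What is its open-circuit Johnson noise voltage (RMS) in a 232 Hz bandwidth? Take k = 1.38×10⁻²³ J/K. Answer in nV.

V_n = √(4kTRB)
4kTRB = 4 × 1.38×10⁻²³ × 290 × 3.51×10⁴ × 2.32×10² = 1.30×10⁻¹³ V²
V_n = √(1.30×10⁻¹³) = 3.61×10⁻⁷ V = 361 nV

361 nV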